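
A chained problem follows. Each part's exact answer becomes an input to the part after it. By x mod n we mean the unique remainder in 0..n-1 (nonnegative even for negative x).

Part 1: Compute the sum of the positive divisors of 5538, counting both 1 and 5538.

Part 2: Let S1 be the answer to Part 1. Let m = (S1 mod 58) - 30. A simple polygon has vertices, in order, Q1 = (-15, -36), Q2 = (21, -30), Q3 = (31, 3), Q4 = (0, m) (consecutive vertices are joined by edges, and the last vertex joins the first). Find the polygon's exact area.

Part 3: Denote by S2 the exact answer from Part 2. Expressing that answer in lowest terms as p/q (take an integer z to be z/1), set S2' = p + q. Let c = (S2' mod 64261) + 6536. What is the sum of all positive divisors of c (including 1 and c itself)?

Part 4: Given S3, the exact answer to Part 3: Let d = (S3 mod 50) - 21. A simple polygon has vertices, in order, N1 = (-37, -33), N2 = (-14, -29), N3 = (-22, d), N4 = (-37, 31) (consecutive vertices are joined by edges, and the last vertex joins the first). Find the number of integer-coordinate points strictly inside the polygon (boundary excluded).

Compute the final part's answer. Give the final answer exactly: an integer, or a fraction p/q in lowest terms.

Part 1: 5538 = 2 * 3 * 13 * 71; sigma = (1 + 2) * (1 + 3) * (1 + 13) * (1 + 71) = 3 * 4 * 14 * 72 = 12096; answer 12096
Part 2: S1 = 12096; m = 2; cross terms: (-15*-30 - 21*-36)=1206, (21*3 - 31*-30)=993, (31*2 - 0*3)=62, (0*-36 - -15*2)=30; twice the area = |2291| = 2291; area = 2291/2; answer 2291/2
Part 3: S2 = 2291/2; threaded value p + q = 2293; c = 8829; 8829 = 3^4 * 109; sigma = (1 + 3 + 9 + 27 + 81) * (1 + 109) = 121 * 110 = 13310; answer 13310
Part 4: S3 = 13310; d = -11; cross terms: (-37*-29 - -14*-33)=611, (-14*-11 - -22*-29)=-484, (-22*31 - -37*-11)=-1089, (-37*-33 - -37*31)=2368; twice the area = |1406| = 1406; area = 703; boundary points = 1 + 2 + 3 + 64 = 70; strictly interior points = area - boundary/2 + 1 = 669; answer 669

669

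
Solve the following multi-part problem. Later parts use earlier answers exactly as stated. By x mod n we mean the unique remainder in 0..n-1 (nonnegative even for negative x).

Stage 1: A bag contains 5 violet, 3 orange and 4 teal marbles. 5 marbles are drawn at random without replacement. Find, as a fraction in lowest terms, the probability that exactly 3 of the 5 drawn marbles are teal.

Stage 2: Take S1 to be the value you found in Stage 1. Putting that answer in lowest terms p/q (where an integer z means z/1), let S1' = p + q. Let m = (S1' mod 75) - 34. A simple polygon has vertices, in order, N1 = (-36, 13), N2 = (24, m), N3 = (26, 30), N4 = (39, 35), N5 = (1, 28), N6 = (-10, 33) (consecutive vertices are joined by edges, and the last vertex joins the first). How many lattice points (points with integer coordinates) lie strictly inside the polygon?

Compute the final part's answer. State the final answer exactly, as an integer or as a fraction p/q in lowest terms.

Stage 1: total draws C(12,5) = 792; favorable C(4,3)*C(8,2) = 112; P = 14/99; answer 14/99
Stage 2: S1 = 14/99; threaded value p + q = 113; m = 4; cross terms: (-36*4 - 24*13)=-456, (24*30 - 26*4)=616, (26*35 - 39*30)=-260, (39*28 - 1*35)=1057, (1*33 - -10*28)=313, (-10*13 - -36*33)=1058; twice the area = |2328| = 2328; area = 1164; boundary points = 3 + 2 + 1 + 1 + 1 + 2 = 10; strictly interior points = area - boundary/2 + 1 = 1160; answer 1160

1160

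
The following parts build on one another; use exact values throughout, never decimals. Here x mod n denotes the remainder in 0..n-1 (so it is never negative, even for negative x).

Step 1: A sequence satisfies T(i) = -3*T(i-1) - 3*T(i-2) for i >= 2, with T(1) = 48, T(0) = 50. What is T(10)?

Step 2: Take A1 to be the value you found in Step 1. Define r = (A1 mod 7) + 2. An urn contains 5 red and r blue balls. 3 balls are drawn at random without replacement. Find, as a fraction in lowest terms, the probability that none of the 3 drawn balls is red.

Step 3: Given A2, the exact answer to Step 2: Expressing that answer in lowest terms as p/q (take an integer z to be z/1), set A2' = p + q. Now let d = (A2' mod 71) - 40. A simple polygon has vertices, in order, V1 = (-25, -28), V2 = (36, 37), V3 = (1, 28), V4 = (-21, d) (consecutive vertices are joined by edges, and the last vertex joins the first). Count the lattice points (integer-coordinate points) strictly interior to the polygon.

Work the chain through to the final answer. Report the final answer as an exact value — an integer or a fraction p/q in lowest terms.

1257

Step 1: T(2) = -3*(48) - 3*(50) = -294; iterating: T(2)=-294, T(3)=738, T(4)=-1332, T(5)=1782, T(6)=-1350, T(7)=-1296, T(8)=7938, T(9)=-19926, T(10)=35964; answer 35964
Step 2: A1 = 35964; r = 7; total draws C(12,3) = 220; favorable C(7,3) = 35; P = 7/44; answer 7/44
Step 3: A2 = 7/44; threaded value p + q = 51; d = 11; cross terms: (-25*37 - 36*-28)=83, (36*28 - 1*37)=971, (1*11 - -21*28)=599, (-21*-28 - -25*11)=863; twice the area = |2516| = 2516; area = 1258; boundary points = 1 + 1 + 1 + 1 = 4; strictly interior points = area - boundary/2 + 1 = 1257; answer 1257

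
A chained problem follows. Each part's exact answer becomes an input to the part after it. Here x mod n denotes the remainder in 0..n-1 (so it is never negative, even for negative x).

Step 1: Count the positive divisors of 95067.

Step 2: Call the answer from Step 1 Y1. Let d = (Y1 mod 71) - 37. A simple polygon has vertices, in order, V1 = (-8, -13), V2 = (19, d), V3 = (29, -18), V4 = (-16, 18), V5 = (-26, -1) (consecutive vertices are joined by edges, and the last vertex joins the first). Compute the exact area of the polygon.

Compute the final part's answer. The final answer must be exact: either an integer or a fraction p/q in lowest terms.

Step 1: 95067 = 3^3 * 7 * 503; number of divisors = (3+1) * (1+1) * (1+1) = 16; answer 16
Step 2: Y1 = 16; d = -21; cross terms: (-8*-21 - 19*-13)=415, (19*-18 - 29*-21)=267, (29*18 - -16*-18)=234, (-16*-1 - -26*18)=484, (-26*-13 - -8*-1)=330; twice the area = |1730| = 1730; area = 865; answer 865

865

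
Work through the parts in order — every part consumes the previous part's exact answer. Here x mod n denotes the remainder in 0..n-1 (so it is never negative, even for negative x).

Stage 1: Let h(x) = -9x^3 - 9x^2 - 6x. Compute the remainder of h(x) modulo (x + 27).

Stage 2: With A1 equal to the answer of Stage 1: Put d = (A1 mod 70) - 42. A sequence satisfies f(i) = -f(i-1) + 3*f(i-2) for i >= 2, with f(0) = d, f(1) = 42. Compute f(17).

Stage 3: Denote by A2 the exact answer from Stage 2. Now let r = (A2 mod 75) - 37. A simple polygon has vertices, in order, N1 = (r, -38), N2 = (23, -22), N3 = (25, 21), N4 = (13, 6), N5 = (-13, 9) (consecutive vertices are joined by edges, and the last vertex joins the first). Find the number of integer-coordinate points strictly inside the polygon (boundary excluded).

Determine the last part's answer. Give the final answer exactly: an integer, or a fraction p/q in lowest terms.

Stage 1: remainder = value at the root: -9*(-27)^3 - 9*(-27)^2 - 6*(-27)^1 = (177147) + (-6561) + (162) = 170748; answer 170748
Stage 2: A1 = 170748; d = -24; f(2) = -1*(42) + 3*(-24) = -114; iterating: f(2)=-114, f(3)=240, f(4)=-582, f(5)=1302, f(6)=-3048, f(7)=6954, f(8)=-16098, f(9)=36960, f(10)=-85254, f(11)=196134, f(12)=-451896, f(13)=1040298, f(14)=-2395986, f(15)=5516880, f(16)=-12704838, f(17)=29255478; answer 29255478
Stage 3: A2 = 29255478; r = -34; cross terms: (-34*-22 - 23*-38)=1622, (23*21 - 25*-22)=1033, (25*6 - 13*21)=-123, (13*9 - -13*6)=195, (-13*-38 - -34*9)=800; twice the area = |3527| = 3527; area = 3527/2; boundary points = 1 + 1 + 3 + 1 + 1 = 7; strictly interior points = area - boundary/2 + 1 = 1761; answer 1761

1761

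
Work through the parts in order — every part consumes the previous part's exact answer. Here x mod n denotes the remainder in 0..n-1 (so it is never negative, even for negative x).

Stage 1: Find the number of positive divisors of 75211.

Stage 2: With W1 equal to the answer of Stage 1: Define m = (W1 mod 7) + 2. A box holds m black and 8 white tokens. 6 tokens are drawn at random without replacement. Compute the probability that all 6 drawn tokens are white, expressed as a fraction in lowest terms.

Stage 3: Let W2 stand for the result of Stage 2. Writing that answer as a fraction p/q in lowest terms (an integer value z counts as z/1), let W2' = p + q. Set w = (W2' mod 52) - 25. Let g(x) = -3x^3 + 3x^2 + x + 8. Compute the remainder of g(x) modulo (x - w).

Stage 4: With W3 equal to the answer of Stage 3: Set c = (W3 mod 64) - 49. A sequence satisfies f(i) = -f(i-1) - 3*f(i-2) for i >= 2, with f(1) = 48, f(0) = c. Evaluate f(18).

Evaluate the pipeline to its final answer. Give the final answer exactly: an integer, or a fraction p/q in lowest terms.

Stage 1: 75211 is prime, so its only divisors are 1 and 75211; count = 2; answer 2
Stage 2: W1 = 2; m = 4; total draws C(12,6) = 924; favorable C(8,6) = 28; P = 1/33; answer 1/33
Stage 3: W2 = 1/33; threaded value p + q = 34; w = 9; remainder = value at the root: -3*(9)^3 + 3*(9)^2 + 1*(9)^1 + 8 = (-2187) + (243) + (9) + (8) = -1927; answer -1927
Stage 4: W3 = -1927; c = 8; f(2) = -1*(48) - 3*(8) = -72; iterating: f(2)=-72, f(3)=-72, f(4)=288, f(5)=-72, f(6)=-792, f(7)=1008, f(8)=1368, f(9)=-4392, f(10)=288, f(11)=12888, f(12)=-13752, f(13)=-24912, f(14)=66168, f(15)=8568, f(16)=-207072, f(17)=181368, f(18)=439848; answer 439848

439848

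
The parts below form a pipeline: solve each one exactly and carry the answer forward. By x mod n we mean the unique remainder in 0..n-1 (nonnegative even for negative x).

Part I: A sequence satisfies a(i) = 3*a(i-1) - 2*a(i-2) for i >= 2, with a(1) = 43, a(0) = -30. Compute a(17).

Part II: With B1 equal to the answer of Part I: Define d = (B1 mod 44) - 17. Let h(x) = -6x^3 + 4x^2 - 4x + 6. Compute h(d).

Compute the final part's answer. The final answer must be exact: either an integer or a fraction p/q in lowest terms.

25670

Part I: a(2) = 3*(43) - 2*(-30) = 189; iterating: a(2)=189, a(3)=481, a(4)=1065, a(5)=2233, a(6)=4569, a(7)=9241, a(8)=18585, a(9)=37273, a(10)=74649, a(11)=149401, a(12)=298905, a(13)=597913, a(14)=1195929, a(15)=2391961, a(16)=4784025, a(17)=9568153; answer 9568153
Part II: B1 = 9568153; d = -16; -6*(-16)^3 + 4*(-16)^2 - 4*(-16)^1 + 6 = (24576) + (1024) + (64) + (6) = 25670; answer 25670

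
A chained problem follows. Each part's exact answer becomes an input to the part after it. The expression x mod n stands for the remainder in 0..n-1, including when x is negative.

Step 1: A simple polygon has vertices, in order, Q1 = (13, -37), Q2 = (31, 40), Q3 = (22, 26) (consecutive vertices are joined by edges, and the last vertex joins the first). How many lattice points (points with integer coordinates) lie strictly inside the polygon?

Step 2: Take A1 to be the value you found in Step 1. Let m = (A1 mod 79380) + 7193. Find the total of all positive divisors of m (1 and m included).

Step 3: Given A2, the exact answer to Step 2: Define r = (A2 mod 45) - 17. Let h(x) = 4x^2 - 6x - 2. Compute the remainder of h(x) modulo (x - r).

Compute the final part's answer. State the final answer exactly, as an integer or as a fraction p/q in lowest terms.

Step 1: cross terms: (13*40 - 31*-37)=1667, (31*26 - 22*40)=-74, (22*-37 - 13*26)=-1152; twice the area = |441| = 441; area = 441/2; boundary points = 1 + 1 + 9 = 11; strictly interior points = area - boundary/2 + 1 = 216; answer 216
Step 2: A1 = 216; m = 7409; 7409 = 31 * 239; sigma = (1 + 31) * (1 + 239) = 32 * 240 = 7680; answer 7680
Step 3: A2 = 7680; r = 13; remainder = value at the root: 4*(13)^2 - 6*(13)^1 - 2 = (676) + (-78) + (-2) = 596; answer 596

596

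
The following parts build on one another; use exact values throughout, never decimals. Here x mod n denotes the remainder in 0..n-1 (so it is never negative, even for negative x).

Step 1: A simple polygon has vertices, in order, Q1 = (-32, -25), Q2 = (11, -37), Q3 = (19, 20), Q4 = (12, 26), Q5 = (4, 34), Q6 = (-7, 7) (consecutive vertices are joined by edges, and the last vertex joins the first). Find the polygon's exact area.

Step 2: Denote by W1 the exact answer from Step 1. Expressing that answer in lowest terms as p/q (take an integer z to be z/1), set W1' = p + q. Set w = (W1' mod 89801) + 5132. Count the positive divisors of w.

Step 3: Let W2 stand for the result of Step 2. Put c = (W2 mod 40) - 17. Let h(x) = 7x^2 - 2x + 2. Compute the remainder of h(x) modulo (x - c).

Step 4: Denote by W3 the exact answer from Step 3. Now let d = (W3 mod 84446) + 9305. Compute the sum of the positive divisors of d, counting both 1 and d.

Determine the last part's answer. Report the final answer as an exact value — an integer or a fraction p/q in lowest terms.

Step 1: cross terms: (-32*-37 - 11*-25)=1459, (11*20 - 19*-37)=923, (19*26 - 12*20)=254, (12*34 - 4*26)=304, (4*7 - -7*34)=266, (-7*-25 - -32*7)=399; twice the area = |3605| = 3605; area = 3605/2; answer 3605/2
Step 2: W1 = 3605/2; threaded value p + q = 3607; w = 8739; 8739 = 3^2 * 971; number of divisors = (2+1) * (1+1) = 6; answer 6
Step 3: W2 = 6; c = -11; remainder = value at the root: 7*(-11)^2 - 2*(-11)^1 + 2 = (847) + (22) + (2) = 871; answer 871
Step 4: W3 = 871; d = 10176; 10176 = 2^6 * 3 * 53; sigma = (1 + 2 + 4 + 8 + 16 + 32 + 64) * (1 + 3) * (1 + 53) = 127 * 4 * 54 = 27432; answer 27432

27432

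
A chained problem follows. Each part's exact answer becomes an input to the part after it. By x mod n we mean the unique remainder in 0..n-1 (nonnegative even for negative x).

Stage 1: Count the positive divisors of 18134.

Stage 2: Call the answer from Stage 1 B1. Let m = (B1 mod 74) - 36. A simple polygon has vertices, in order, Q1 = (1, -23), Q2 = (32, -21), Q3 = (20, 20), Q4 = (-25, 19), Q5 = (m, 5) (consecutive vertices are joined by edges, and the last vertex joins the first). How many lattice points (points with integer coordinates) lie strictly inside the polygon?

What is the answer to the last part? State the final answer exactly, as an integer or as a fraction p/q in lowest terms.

Stage 1: 18134 = 2 * 9067; number of divisors = (1+1) * (1+1) = 4; answer 4
Stage 2: B1 = 4; m = -32; cross terms: (1*-21 - 32*-23)=715, (32*20 - 20*-21)=1060, (20*19 - -25*20)=880, (-25*5 - -32*19)=483, (-32*-23 - 1*5)=731; twice the area = |3869| = 3869; area = 3869/2; boundary points = 1 + 1 + 1 + 7 + 1 = 11; strictly interior points = area - boundary/2 + 1 = 1930; answer 1930

1930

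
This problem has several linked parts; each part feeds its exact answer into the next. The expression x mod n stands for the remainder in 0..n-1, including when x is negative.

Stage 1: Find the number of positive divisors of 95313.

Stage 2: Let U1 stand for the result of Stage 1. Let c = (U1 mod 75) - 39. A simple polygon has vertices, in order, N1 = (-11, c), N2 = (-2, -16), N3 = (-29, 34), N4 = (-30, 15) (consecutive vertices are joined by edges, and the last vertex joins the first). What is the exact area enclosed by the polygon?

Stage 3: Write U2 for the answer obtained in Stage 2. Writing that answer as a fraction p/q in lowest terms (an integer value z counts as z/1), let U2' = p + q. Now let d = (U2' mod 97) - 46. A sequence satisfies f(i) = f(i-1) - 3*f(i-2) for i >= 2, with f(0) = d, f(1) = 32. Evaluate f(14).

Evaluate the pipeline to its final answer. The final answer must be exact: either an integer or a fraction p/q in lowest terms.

-101017

Stage 1: 95313 = 3 * 31771; number of divisors = (1+1) * (1+1) = 4; answer 4
Stage 2: U1 = 4; c = -35; cross terms: (-11*-16 - -2*-35)=106, (-2*34 - -29*-16)=-532, (-29*15 - -30*34)=585, (-30*-35 - -11*15)=1215; twice the area = |1374| = 1374; area = 687; answer 687
Stage 3: U2 = 687; threaded value p + q = 688; d = -37; f(2) = 1*(32) - 3*(-37) = 143; iterating: f(2)=143, f(3)=47, f(4)=-382, f(5)=-523, f(6)=623, f(7)=2192, f(8)=323, f(9)=-6253, f(10)=-7222, f(11)=11537, f(12)=33203, f(13)=-1408, f(14)=-101017; answer -101017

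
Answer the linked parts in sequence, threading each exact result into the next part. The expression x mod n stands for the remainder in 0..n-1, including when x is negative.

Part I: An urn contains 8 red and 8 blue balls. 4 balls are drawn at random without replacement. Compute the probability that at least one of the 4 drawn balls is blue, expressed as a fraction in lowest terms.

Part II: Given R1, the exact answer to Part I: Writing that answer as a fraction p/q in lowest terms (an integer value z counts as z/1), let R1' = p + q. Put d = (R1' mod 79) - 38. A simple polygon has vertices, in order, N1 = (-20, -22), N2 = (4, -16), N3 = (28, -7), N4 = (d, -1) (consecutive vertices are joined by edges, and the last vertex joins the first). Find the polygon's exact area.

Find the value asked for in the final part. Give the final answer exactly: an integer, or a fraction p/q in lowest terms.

585/2

Part I: total draws C(16,4) = 1820; complement C(8,4) = 70; favorable 1820 - 70 = 1750; P = 25/26; answer 25/26
Part II: R1 = 25/26; threaded value p + q = 51; d = 13; cross terms: (-20*-16 - 4*-22)=408, (4*-7 - 28*-16)=420, (28*-1 - 13*-7)=63, (13*-22 - -20*-1)=-306; twice the area = |585| = 585; area = 585/2; answer 585/2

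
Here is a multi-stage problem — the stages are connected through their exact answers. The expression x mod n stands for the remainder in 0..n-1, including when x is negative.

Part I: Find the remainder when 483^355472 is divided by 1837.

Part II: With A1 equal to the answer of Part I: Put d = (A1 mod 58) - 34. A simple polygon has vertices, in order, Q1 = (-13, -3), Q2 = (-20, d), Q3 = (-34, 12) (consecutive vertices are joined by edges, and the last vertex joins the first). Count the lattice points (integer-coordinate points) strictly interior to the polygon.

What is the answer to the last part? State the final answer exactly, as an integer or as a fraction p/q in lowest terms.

355

Part I: squarings mod 1837: 483^1=483, 483^2=1827, 483^4=100, 483^8=815, 483^16=1068, 483^32=1684, 483^64=1365, 483^128=507, 483^256=1706, 483^512=628, 483^1024=1266, 483^2048=892, 483^4096=243, 483^8192=265, 483^16384=419, 483^32768=1046, 483^65536=1101, 483^131072=1618, 483^262144=199; 483^355472 = 483^16 * 483^128 * 483^1024 * 483^2048 * 483^8192 * 483^16384 * 483^65536 * 483^262144 = 1046 (mod 1837); answer 1046
Part II: A1 = 1046; d = -32; cross terms: (-13*-32 - -20*-3)=356, (-20*12 - -34*-32)=-1328, (-34*-3 - -13*12)=258; twice the area = |-714| = 714; area = 357; boundary points = 1 + 2 + 3 = 6; strictly interior points = area - boundary/2 + 1 = 355; answer 355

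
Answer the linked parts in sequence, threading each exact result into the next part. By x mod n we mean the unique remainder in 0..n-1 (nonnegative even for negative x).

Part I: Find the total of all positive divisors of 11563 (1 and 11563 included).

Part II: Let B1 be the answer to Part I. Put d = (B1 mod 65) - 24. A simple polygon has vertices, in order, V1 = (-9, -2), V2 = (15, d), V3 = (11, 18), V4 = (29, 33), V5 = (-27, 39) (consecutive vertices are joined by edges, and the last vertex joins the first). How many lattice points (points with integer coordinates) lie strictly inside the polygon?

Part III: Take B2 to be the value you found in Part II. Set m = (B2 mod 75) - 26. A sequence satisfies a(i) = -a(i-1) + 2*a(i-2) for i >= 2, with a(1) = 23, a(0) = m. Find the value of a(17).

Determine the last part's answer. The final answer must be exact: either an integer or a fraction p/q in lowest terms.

1485483

Part I: 11563 = 31 * 373; sigma = (1 + 31) * (1 + 373) = 32 * 374 = 11968; answer 11968
Part II: B1 = 11968; d = -16; cross terms: (-9*-16 - 15*-2)=174, (15*18 - 11*-16)=446, (11*33 - 29*18)=-159, (29*39 - -27*33)=2022, (-27*-2 - -9*39)=405; twice the area = |2888| = 2888; area = 1444; boundary points = 2 + 2 + 3 + 2 + 1 = 10; strictly interior points = area - boundary/2 + 1 = 1440; answer 1440
Part III: B2 = 1440; m = -11; a(2) = -1*(23) + 2*(-11) = -45; iterating: a(2)=-45, a(3)=91, a(4)=-181, a(5)=363, a(6)=-725, a(7)=1451, a(8)=-2901, a(9)=5803, a(10)=-11605, a(11)=23211, a(12)=-46421, a(13)=92843, a(14)=-185685, a(15)=371371, a(16)=-742741, a(17)=1485483; answer 1485483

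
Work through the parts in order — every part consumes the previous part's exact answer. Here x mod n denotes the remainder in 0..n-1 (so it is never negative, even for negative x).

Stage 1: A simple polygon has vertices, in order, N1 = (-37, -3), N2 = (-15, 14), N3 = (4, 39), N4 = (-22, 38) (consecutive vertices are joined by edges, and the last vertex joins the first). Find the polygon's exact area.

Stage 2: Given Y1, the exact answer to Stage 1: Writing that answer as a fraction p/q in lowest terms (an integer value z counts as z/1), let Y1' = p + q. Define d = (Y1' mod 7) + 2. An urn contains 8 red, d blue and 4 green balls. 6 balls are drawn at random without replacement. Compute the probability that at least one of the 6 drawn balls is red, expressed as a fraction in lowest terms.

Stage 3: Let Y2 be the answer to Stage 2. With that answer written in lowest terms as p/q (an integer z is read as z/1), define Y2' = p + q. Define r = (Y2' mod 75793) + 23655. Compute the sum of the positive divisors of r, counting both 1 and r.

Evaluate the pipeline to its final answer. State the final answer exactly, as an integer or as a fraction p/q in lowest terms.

46020

Stage 1: cross terms: (-37*14 - -15*-3)=-563, (-15*39 - 4*14)=-641, (4*38 - -22*39)=1010, (-22*-3 - -37*38)=1472; twice the area = |1278| = 1278; area = 639; answer 639
Stage 2: Y1 = 639; threaded value p + q = 640; d = 5; total draws C(17,6) = 12376; complement C(9,6) = 84; favorable 12376 - 84 = 12292; P = 439/442; answer 439/442
Stage 3: Y2 = 439/442; threaded value p + q = 881; r = 24536; 24536 = 2^3 * 3067; sigma = (1 + 2 + 4 + 8) * (1 + 3067) = 15 * 3068 = 46020; answer 46020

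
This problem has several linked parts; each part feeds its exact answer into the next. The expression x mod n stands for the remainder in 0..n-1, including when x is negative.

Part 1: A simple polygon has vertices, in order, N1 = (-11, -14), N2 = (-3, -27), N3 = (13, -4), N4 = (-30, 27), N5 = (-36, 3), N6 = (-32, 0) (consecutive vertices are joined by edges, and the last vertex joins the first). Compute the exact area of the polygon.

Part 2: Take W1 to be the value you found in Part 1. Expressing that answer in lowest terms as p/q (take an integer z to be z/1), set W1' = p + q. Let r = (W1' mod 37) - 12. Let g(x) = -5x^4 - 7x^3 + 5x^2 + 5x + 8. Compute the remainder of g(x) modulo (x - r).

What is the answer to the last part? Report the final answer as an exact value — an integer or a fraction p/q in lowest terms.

-23696

Part 1: cross terms: (-11*-27 - -3*-14)=255, (-3*-4 - 13*-27)=363, (13*27 - -30*-4)=231, (-30*3 - -36*27)=882, (-36*0 - -32*3)=96, (-32*-14 - -11*0)=448; twice the area = |2275| = 2275; area = 2275/2; answer 2275/2
Part 2: W1 = 2275/2; threaded value p + q = 2277; r = 8; remainder = value at the root: -5*(8)^4 - 7*(8)^3 + 5*(8)^2 + 5*(8)^1 + 8 = (-20480) + (-3584) + (320) + (40) + (8) = -23696; answer -23696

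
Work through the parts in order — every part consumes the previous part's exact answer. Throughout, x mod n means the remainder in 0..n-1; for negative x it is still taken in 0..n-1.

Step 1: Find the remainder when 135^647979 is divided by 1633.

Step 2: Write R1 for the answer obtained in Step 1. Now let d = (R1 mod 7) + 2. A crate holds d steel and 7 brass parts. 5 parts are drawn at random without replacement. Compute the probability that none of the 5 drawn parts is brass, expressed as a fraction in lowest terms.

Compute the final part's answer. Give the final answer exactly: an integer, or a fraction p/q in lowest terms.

1/792

Step 1: squarings mod 1633: 135^1=135, 135^2=262, 135^4=58, 135^8=98, 135^16=1439, 135^32=77, 135^64=1030, 135^128=1083, 135^256=395, 135^512=890, 135^1024=95, 135^2048=860, 135^4096=1484, 135^8192=972, 135^16384=910, 135^32768=169, 135^65536=800, 135^131072=1497, 135^262144=533, 135^524288=1580; 135^647979 = 135^1 * 135^2 * 135^8 * 135^32 * 135^256 * 135^512 * 135^8192 * 135^16384 * 135^32768 * 135^65536 * 135^524288 = 1578 (mod 1633); answer 1578
Step 2: R1 = 1578; d = 5; total draws C(12,5) = 792; favorable C(5,5) = 1; P = 1/792; answer 1/792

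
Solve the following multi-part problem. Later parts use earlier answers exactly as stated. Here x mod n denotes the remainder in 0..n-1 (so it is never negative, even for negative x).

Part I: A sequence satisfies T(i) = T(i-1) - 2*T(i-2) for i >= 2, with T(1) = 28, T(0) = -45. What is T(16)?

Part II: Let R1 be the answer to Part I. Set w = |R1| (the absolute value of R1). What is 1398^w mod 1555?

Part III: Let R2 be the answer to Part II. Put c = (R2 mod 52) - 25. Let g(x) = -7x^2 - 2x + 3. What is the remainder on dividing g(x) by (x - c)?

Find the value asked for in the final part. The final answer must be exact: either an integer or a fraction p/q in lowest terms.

-546

Part I: T(2) = 1*(28) - 2*(-45) = 118; iterating: T(2)=118, T(3)=62, T(4)=-174, T(5)=-298, T(6)=50, T(7)=646, T(8)=546, T(9)=-746, T(10)=-1838, T(11)=-346, T(12)=3330, T(13)=4022, T(14)=-2638, T(15)=-10682, T(16)=-5406; answer -5406
Part II: R1 = -5406; w = 5406; squarings mod 1555: 1398^1=1398, 1398^2=1324, 1398^4=491, 1398^8=56, 1398^16=26, 1398^32=676, 1398^64=1361, 1398^128=316, 1398^256=336, 1398^512=936, 1398^1024=631, 1398^2048=81, 1398^4096=341; 1398^5406 = 1398^2 * 1398^4 * 1398^8 * 1398^16 * 1398^256 * 1398^1024 * 1398^4096 = 1524 (mod 1555); answer 1524
Part III: R2 = 1524; c = -9; remainder = value at the root: -7*(-9)^2 - 2*(-9)^1 + 3 = (-567) + (18) + (3) = -546; answer -546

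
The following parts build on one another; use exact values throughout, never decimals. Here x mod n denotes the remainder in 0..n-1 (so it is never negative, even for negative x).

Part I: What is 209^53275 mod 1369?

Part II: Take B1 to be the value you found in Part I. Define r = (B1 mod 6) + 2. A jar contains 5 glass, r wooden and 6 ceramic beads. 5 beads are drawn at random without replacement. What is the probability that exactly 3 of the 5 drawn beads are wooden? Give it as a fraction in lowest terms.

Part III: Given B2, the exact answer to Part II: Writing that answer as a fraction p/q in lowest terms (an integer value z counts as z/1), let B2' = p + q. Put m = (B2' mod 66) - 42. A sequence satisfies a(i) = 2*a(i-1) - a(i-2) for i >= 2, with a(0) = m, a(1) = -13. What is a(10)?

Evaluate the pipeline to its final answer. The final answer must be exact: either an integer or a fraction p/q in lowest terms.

-247

Part I: squarings mod 1369: 209^1=209, 209^2=1242, 209^4=1070, 209^8=416, 209^16=562, 209^32=974, 209^64=1328, 209^128=312, 209^256=145, 209^512=490, 209^1024=525, 209^2048=456, 209^4096=1217, 209^8192=1200, 209^16384=1181, 209^32768=1119; 209^53275 = 209^1 * 209^2 * 209^8 * 209^16 * 209^4096 * 209^16384 * 209^32768 = 907 (mod 1369); answer 907
Part II: B1 = 907; r = 3; total draws C(14,5) = 2002; favorable C(3,3)*C(11,2) = 55; P = 5/182; answer 5/182
Part III: B2 = 5/182; threaded value p + q = 187; m = 13; a(2) = 2*(-13) - 1*(13) = -39; iterating: a(2)=-39, a(3)=-65, a(4)=-91, a(5)=-117, a(6)=-143, a(7)=-169, a(8)=-195, a(9)=-221, a(10)=-247; answer -247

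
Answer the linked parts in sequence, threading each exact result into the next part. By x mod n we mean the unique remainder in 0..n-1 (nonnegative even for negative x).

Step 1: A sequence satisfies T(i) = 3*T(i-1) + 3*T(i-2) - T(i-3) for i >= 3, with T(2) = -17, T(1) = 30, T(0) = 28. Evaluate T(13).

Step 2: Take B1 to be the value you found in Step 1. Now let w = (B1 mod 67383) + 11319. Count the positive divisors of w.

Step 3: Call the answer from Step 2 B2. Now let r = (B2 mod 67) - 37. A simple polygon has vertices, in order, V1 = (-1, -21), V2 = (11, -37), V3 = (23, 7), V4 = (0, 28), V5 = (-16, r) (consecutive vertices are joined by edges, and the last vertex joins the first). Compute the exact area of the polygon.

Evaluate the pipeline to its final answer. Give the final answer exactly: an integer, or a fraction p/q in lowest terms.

2603/2

Step 1: T(3) = 3*(-17) + 3*(30) - 1*(28) = 11; iterating: T(3)=11, T(4)=-48, T(5)=-94, T(6)=-437, T(7)=-1545, T(8)=-5852, T(9)=-21754, T(10)=-81273, T(11)=-303229, T(12)=-1131752, T(13)=-4223670; answer -4223670
Step 2: B1 = -4223670; w = 32778; 32778 = 2 * 3^3 * 607; number of divisors = (1+1) * (3+1) * (1+1) = 16; answer 16
Step 3: B2 = 16; r = -21; cross terms: (-1*-37 - 11*-21)=268, (11*7 - 23*-37)=928, (23*28 - 0*7)=644, (0*-21 - -16*28)=448, (-16*-21 - -1*-21)=315; twice the area = |2603| = 2603; area = 2603/2; answer 2603/2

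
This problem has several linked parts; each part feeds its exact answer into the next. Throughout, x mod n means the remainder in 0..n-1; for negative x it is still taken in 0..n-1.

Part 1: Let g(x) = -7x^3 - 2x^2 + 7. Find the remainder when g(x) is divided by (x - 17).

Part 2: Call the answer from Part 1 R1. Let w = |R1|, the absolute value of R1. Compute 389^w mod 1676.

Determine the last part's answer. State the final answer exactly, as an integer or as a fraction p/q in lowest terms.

Part 1: remainder = value at the root: -7*(17)^3 - 2*(17)^2 + 7 = (-34391) + (-578) + (7) = -34962; answer -34962
Part 2: R1 = -34962; w = 34962; squarings mod 1676: 389^1=389, 389^2=481, 389^4=73, 389^8=301, 389^16=97, 389^32=1029, 389^64=1285, 389^128=365, 389^256=821, 389^512=289, 389^1024=1397, 389^2048=745, 389^4096=269, 389^8192=293, 389^16384=373, 389^32768=21; 389^34962 = 389^2 * 389^16 * 389^128 * 389^2048 * 389^32768 = 1045 (mod 1676); answer 1045

1045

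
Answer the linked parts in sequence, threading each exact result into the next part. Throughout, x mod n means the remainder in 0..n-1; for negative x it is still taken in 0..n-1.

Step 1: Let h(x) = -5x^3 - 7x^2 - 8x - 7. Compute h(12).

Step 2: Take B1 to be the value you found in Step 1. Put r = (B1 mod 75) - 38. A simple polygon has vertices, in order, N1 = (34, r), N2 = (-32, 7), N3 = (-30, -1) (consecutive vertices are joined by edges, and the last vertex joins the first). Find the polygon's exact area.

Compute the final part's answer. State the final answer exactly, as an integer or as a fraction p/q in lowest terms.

Step 1: -5*(12)^3 - 7*(12)^2 - 8*(12)^1 - 7 = (-8640) + (-1008) + (-96) + (-7) = -9751; answer -9751
Step 2: B1 = -9751; r = 36; cross terms: (34*7 - -32*36)=1390, (-32*-1 - -30*7)=242, (-30*36 - 34*-1)=-1046; twice the area = |586| = 586; area = 293; answer 293

293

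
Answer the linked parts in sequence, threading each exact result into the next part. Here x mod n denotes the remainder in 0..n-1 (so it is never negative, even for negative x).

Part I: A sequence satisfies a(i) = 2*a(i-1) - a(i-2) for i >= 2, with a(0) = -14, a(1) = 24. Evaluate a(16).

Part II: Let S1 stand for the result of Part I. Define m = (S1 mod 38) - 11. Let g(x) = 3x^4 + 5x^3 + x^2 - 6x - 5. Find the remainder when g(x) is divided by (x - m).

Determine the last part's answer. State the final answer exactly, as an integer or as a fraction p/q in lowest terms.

Part I: a(2) = 2*(24) - 1*(-14) = 62; iterating: a(2)=62, a(3)=100, a(4)=138, a(5)=176, a(6)=214, a(7)=252, a(8)=290, a(9)=328, a(10)=366, a(11)=404, a(12)=442, a(13)=480, a(14)=518, a(15)=556, a(16)=594; answer 594
Part II: S1 = 594; m = 13; remainder = value at the root: 3*(13)^4 + 5*(13)^3 + 1*(13)^2 - 6*(13)^1 - 5 = (85683) + (10985) + (169) + (-78) + (-5) = 96754; answer 96754

96754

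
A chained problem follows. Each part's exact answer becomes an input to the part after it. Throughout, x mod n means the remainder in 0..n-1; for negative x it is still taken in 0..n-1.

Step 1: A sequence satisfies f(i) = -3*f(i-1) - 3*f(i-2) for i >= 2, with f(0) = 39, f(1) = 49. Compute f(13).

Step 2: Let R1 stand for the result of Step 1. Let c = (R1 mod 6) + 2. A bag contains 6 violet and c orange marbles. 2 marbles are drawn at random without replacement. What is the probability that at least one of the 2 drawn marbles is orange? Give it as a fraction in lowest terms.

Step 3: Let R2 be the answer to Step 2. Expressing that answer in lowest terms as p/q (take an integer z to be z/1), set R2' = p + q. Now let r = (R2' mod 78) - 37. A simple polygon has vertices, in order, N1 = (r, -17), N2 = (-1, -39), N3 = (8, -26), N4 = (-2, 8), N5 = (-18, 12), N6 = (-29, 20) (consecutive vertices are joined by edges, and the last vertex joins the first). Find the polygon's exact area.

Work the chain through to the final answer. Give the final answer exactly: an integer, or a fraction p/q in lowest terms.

998

Step 1: f(2) = -3*(49) - 3*(39) = -264; iterating: f(2)=-264, f(3)=645, f(4)=-1143, f(5)=1494, f(6)=-1053, f(7)=-1323, f(8)=7128, f(9)=-17415, f(10)=30861, f(11)=-40338, f(12)=28431, f(13)=35721; answer 35721
Step 2: R1 = 35721; c = 5; total draws C(11,2) = 55; complement C(6,2) = 15; favorable 55 - 15 = 40; P = 8/11; answer 8/11
Step 3: R2 = 8/11; threaded value p + q = 19; r = -18; cross terms: (-18*-39 - -1*-17)=685, (-1*-26 - 8*-39)=338, (8*8 - -2*-26)=12, (-2*12 - -18*8)=120, (-18*20 - -29*12)=-12, (-29*-17 - -18*20)=853; twice the area = |1996| = 1996; area = 998; answer 998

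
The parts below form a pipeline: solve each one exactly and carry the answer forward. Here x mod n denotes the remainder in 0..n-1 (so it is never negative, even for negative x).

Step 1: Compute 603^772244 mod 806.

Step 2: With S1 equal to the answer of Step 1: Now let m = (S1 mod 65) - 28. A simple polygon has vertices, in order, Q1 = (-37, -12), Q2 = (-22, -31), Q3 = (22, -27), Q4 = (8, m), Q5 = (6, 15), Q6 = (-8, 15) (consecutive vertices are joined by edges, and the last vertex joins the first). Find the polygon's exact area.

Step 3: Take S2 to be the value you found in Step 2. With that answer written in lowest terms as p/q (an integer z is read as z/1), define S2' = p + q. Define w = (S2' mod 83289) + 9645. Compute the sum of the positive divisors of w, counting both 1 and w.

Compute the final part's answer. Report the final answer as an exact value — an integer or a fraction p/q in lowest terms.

28224

Step 1: squarings mod 806: 603^1=603, 603^2=103, 603^4=131, 603^8=235, 603^16=417, 603^32=599, 603^64=131, 603^128=235, 603^256=417, 603^512=599, 603^1024=131, 603^2048=235, 603^4096=417, 603^8192=599, 603^16384=131, 603^32768=235, 603^65536=417, 603^131072=599, 603^262144=131, 603^524288=235; 603^772244 = 603^4 * 603^16 * 603^128 * 603^2048 * 603^16384 * 603^32768 * 603^65536 * 603^131072 * 603^524288 = 547 (mod 806); answer 547
Step 2: S1 = 547; m = -1; cross terms: (-37*-31 - -22*-12)=883, (-22*-27 - 22*-31)=1276, (22*-1 - 8*-27)=194, (8*15 - 6*-1)=126, (6*15 - -8*15)=210, (-8*-12 - -37*15)=651; twice the area = |3340| = 3340; area = 1670; answer 1670
Step 3: S2 = 1670; threaded value p + q = 1671; w = 11316; 11316 = 2^2 * 3 * 23 * 41; sigma = (1 + 2 + 4) * (1 + 3) * (1 + 23) * (1 + 41) = 7 * 4 * 24 * 42 = 28224; answer 28224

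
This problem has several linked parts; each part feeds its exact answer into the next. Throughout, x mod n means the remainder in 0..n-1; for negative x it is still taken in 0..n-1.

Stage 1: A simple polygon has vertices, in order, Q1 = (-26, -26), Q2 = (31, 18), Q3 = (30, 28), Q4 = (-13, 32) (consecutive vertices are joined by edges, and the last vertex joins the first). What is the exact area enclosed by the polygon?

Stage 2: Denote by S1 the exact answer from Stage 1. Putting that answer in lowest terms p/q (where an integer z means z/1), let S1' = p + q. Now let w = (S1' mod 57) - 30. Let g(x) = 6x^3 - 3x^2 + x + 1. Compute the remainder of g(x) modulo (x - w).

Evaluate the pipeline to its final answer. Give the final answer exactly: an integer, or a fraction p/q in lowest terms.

Stage 1: cross terms: (-26*18 - 31*-26)=338, (31*28 - 30*18)=328, (30*32 - -13*28)=1324, (-13*-26 - -26*32)=1170; twice the area = |3160| = 3160; area = 1580; answer 1580
Stage 2: S1 = 1580; threaded value p + q = 1581; w = 12; remainder = value at the root: 6*(12)^3 - 3*(12)^2 + 1*(12)^1 + 1 = (10368) + (-432) + (12) + (1) = 9949; answer 9949

9949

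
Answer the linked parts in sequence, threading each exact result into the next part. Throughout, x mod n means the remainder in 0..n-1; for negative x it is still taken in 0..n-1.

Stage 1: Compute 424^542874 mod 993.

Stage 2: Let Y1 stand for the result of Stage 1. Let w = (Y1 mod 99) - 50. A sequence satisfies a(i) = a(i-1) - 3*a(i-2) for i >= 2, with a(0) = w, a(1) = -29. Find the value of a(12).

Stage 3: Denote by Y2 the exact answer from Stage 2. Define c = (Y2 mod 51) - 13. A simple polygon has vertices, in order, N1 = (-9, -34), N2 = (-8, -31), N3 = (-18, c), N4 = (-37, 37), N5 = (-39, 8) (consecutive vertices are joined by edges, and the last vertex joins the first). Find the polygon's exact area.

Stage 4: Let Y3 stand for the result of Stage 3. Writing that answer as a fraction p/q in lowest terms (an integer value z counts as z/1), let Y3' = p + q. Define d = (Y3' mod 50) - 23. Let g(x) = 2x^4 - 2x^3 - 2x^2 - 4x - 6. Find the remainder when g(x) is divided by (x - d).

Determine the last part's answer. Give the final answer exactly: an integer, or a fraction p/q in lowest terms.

Stage 1: squarings mod 993: 424^1=424, 424^2=43, 424^4=856, 424^8=895, 424^16=667, 424^32=25, 424^64=625, 424^128=376, 424^256=370, 424^512=859, 424^1024=82, 424^2048=766, 424^4096=886, 424^8192=526, 424^16384=622, 424^32768=607, 424^65536=46, 424^131072=130, 424^262144=19, 424^524288=361; 424^542874 = 424^2 * 424^8 * 424^16 * 424^128 * 424^2048 * 424^16384 * 424^524288 = 172 (mod 993); answer 172
Stage 2: Y1 = 172; w = 23; a(2) = 1*(-29) - 3*(23) = -98; iterating: a(2)=-98, a(3)=-11, a(4)=283, a(5)=316, a(6)=-533, a(7)=-1481, a(8)=118, a(9)=4561, a(10)=4207, a(11)=-9476, a(12)=-22097; answer -22097
Stage 3: Y2 = -22097; c = 24; cross terms: (-9*-31 - -8*-34)=7, (-8*24 - -18*-31)=-750, (-18*37 - -37*24)=222, (-37*8 - -39*37)=1147, (-39*-34 - -9*8)=1398; twice the area = |2024| = 2024; area = 1012; answer 1012
Stage 4: Y3 = 1012; threaded value p + q = 1013; d = -10; remainder = value at the root: 2*(-10)^4 - 2*(-10)^3 - 2*(-10)^2 - 4*(-10)^1 - 6 = (20000) + (2000) + (-200) + (40) + (-6) = 21834; answer 21834

21834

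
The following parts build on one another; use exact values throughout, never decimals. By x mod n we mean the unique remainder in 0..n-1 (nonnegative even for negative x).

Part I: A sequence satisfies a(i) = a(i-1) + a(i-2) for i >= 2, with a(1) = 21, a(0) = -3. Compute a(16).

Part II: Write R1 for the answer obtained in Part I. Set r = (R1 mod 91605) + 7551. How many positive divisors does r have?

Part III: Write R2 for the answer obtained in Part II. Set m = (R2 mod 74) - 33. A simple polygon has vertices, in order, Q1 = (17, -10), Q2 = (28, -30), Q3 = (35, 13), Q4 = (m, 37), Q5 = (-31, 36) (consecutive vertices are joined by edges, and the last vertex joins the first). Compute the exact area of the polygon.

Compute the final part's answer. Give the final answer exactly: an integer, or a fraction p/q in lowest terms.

Part I: a(2) = 1*(21) + 1*(-3) = 18; iterating: a(2)=18, a(3)=39, a(4)=57, a(5)=96, a(6)=153, a(7)=249, a(8)=402, a(9)=651, a(10)=1053, a(11)=1704, a(12)=2757, a(13)=4461, a(14)=7218, a(15)=11679, a(16)=18897; answer 18897
Part II: R1 = 18897; r = 26448; 26448 = 2^4 * 3 * 19 * 29; number of divisors = (4+1) * (1+1) * (1+1) * (1+1) = 40; answer 40
Part III: R2 = 40; m = 7; cross terms: (17*-30 - 28*-10)=-230, (28*13 - 35*-30)=1414, (35*37 - 7*13)=1204, (7*36 - -31*37)=1399, (-31*-10 - 17*36)=-302; twice the area = |3485| = 3485; area = 3485/2; answer 3485/2

3485/2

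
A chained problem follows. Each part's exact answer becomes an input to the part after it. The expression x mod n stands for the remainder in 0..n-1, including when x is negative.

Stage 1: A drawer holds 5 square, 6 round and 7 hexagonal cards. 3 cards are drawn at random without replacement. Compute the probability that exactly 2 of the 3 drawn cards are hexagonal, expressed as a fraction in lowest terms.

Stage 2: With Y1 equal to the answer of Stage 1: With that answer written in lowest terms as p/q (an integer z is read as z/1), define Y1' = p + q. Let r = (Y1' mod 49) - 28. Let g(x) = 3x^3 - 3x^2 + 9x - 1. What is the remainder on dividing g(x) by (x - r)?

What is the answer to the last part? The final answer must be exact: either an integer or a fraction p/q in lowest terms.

-33595

Stage 1: total draws C(18,3) = 816; favorable C(7,2)*C(11,1) = 231; P = 77/272; answer 77/272
Stage 2: Y1 = 77/272; threaded value p + q = 349; r = -22; remainder = value at the root: 3*(-22)^3 - 3*(-22)^2 + 9*(-22)^1 - 1 = (-31944) + (-1452) + (-198) + (-1) = -33595; answer -33595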